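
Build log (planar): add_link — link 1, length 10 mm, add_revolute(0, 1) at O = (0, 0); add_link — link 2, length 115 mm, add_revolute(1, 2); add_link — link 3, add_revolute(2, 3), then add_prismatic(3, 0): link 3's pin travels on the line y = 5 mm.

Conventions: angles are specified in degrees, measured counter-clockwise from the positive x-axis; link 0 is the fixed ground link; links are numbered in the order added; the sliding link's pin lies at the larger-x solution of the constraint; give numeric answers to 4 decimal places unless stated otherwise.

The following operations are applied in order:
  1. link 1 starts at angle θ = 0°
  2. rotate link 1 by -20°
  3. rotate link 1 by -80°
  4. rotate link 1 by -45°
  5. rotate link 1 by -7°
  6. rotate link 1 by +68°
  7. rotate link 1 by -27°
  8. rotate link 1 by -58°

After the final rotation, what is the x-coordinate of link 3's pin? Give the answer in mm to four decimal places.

geometry: r = 10 mm, L = 115 mm, e = 5 mm; θ starts at 0°
rotate link 1 by -20°: θ ← 0° -20° = -20°
rotate link 1 by -80°: θ ← -20° -80° = -100°
rotate link 1 by -45°: θ ← -100° -45° = -145°
rotate link 1 by -7°: θ ← -145° -7° = -152°
rotate link 1 by +68°: θ ← -152° +68° = -84°
rotate link 1 by -27°: θ ← -84° -27° = -111°
rotate link 1 by -58°: θ ← -111° -58° = -169°
crank pin P = (r cos θ, r sin θ) = (-9.816272, -1.908090)
h = r sin θ − e = -1.908090 − 5 = -6.908090
x = r cos θ + √(L² − h²) = -9.816272 + 114.792327 = 104.976055

104.9761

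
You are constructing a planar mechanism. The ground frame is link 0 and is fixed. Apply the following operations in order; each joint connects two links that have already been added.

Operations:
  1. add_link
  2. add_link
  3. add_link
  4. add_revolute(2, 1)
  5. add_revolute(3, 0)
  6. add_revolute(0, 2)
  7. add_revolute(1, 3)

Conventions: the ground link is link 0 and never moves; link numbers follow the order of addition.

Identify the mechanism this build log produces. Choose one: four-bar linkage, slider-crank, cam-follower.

links: 4 (incl. ground); joints: 4 revolute, 0 prismatic, 0 higher (cam) pair, forming one closed loop
4 links in a single 4R loop → four-bar linkage

four-bar linkage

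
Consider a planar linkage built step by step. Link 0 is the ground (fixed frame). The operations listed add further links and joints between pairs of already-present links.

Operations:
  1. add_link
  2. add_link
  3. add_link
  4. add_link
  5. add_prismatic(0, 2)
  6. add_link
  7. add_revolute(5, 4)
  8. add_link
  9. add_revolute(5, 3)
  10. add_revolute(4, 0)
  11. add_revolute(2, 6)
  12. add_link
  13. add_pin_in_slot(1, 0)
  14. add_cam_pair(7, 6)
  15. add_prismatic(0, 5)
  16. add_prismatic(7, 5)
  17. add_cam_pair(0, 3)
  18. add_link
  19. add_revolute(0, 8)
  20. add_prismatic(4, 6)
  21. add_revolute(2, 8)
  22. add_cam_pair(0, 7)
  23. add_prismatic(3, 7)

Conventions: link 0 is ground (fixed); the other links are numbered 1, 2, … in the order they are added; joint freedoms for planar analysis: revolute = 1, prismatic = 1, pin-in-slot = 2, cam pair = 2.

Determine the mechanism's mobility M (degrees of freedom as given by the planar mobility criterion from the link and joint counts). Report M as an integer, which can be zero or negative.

(L,J1,J2)=(1,0,0); link0 fixed
link1: (2,0,0)
link2: (3,0,0)
link3: (4,0,0)
link4: (5,0,0)
P 0-2 [J1]: (5,1,0)
link5: (6,1,0)
R 5-4 [J1]: (6,2,0)
link6: (7,2,0)
R 5-3 [J1]: (7,3,0)
R 4-0 [J1]: (7,4,0)
R 2-6 [J1]: (7,5,0)
link7: (8,5,0)
PS 1-0 [J2]: (8,5,1)
C 7-6 [J2]: (8,5,2)
P 0-5 [J1]: (8,6,2)
P 7-5 [J1]: (8,7,2)
C 0-3 [J2]: (8,7,3)
link8: (9,7,3)
R 0-8 [J1]: (9,8,3)
P 4-6 [J1]: (9,9,3)
R 2-8 [J1]: (9,10,3)
C 0-7 [J2]: (9,10,4)
P 3-7 [J1]: (9,11,4)
Grübler: 3·8 − 2·11 − 4 = -2

M = -2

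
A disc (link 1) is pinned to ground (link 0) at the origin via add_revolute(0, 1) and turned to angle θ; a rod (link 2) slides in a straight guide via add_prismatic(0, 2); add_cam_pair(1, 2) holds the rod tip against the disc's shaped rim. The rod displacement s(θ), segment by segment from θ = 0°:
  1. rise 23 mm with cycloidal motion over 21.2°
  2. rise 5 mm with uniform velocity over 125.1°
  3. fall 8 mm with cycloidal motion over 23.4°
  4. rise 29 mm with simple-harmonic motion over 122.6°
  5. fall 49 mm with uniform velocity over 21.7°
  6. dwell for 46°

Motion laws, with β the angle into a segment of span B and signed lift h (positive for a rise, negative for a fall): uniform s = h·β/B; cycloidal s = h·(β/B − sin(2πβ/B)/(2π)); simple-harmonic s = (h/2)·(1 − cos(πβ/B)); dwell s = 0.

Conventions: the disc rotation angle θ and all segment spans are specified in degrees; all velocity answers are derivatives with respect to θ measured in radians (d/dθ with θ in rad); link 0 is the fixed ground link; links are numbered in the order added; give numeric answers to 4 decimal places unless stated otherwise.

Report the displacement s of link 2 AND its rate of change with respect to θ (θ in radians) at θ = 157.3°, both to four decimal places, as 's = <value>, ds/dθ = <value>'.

segment 1 (0° to 21.2°, cycloidal, h = 23) is passed completely: s = 0.0000 + (23) = 23.0000
segment 2 (21.2° to 146.3°, uniform, h = 5) is passed completely: s = 23.0000 + (5) = 28.0000
θ = 157.3° falls in segment 3 (146.3° to 169.7°, cycloidal, h = -8): β = 157.3 − 146.3 = 11°, B = 23.4°; Δs = -8·(0.4701 − sin(2π·0.4701)/(2π)) = -3.5228; s = 28.0000 − 3.5228 = 24.4772
velocity in seg [146.3°–169.7°] (cycloidal), θ in radians: β = 11° = 0.1920 rad, B = 23.4° = 0.4084 rad; ds/dθ = (h/B)(1 − cos(2πβ/B)) = ((-8)/0.4084)(1 − cos(2π·0.4701)) = -38.831607 mm/rad

s = 24.4772, ds/dθ = -38.8316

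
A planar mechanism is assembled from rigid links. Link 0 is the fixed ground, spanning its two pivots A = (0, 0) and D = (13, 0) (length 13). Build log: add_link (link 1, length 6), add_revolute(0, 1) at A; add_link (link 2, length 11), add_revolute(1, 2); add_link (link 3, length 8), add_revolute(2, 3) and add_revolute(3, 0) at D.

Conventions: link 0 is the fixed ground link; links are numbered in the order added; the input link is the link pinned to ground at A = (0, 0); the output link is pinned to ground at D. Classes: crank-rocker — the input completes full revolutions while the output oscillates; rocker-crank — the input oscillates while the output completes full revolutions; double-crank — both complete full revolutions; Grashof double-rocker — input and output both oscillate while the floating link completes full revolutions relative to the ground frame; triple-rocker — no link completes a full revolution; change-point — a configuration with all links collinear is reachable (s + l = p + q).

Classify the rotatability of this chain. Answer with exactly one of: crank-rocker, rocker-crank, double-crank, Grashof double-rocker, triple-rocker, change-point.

lengths: ground=13, input=6, coupler=11, output=8
sorted: s=6 (shortest), l=13 (longest), p+q=19
s + l = 19 vs p + q = 19
s + l = p + q → change-point (collinear configuration reachable)

change-point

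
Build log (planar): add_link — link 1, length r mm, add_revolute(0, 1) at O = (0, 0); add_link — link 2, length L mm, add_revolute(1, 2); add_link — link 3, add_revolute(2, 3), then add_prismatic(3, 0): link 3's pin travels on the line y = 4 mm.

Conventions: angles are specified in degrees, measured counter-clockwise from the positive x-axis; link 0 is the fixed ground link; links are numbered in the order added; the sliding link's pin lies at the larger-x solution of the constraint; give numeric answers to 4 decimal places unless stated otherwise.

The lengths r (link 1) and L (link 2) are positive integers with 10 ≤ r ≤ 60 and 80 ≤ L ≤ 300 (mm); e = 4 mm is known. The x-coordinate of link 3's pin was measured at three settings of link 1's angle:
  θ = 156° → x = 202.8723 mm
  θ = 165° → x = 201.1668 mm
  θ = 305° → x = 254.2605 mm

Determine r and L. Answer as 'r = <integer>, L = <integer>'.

constraint per measurement: (x − r cos θ)² + (r sin θ − e)² = L²
subtracting the θ₁ and θ₂ equations cancels the r² and L² terms:
r = (x₁² − x₂²) / (2[(x₁cos θ₁ + e sin θ₁) − (x₂cos θ₂ + e sin θ₂)]) = 35.9995 → r = 36
L² = (x₁ − r cos θ₁)² + (r sin θ₁ − e)² = 55696.0109 → L = 236.0000 → L = 236
check at θ₃=305°: x = 254.2605 (printed 254.2605) ✓

r = 36, L = 236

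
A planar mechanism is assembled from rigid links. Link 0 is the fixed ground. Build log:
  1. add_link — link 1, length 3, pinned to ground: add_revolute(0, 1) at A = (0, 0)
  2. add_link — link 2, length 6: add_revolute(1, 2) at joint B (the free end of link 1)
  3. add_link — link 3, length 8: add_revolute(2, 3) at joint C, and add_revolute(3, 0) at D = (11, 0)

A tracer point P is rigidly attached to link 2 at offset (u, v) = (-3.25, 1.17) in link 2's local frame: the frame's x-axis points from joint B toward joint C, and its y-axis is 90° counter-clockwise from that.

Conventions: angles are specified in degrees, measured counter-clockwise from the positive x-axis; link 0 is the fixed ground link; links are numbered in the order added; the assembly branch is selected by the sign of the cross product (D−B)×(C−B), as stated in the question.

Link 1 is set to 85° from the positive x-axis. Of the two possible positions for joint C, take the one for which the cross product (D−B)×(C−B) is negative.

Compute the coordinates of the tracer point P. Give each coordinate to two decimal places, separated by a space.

A=(0,0), D=(11.00,0)
B = A + 3.00·(cos85°, sin85°) = (0.2615, 2.9886)
|BD| = 11.1466
circle(B,6.00) ∩ circle(D,8.00): a=4.3173, h=4.1666
  candidates: C₊=(5.5379,5.8451) cross=46.444; C₋=(3.3036,-2.1830) cross=-46.444
  branch - wants cross < 0 → take C=(3.3036,-2.1830) (cross=-46.444)
ex = (C−B)/|BC| = (0.5070,-0.8619); ey = (0.8619,0.5070)
P = B + -3.25·ex + 1.17·ey = (-0.3779,6.3831)

-0.38 6.38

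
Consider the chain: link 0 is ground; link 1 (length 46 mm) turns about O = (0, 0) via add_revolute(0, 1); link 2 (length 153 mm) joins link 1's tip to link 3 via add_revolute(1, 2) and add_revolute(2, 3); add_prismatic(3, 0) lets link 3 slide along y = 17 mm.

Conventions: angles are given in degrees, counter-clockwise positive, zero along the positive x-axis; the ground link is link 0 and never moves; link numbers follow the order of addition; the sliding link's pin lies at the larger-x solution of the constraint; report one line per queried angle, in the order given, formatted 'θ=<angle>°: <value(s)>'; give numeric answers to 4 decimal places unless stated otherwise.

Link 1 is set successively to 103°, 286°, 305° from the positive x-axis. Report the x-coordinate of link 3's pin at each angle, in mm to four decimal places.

geometry: r = 46 mm, L = 153 mm, e = 17 mm
θ=103°: crank pin P = (r cos θ, r sin θ) = (-10.347748, 44.821023)
θ=103°: h = r sin θ − e = 44.821023 − 17 = 27.821023
θ=103°: x = r cos θ + √(L² − h²) = -10.347748 + 150.449296 = 140.101548
θ=286°: crank pin P = (r cos θ, r sin θ) = (12.679318, -44.218038)
θ=286°: h = r sin θ − e = -44.218038 − 17 = -61.218038
θ=286°: x = r cos θ + √(L² − h²) = 12.679318 + 140.218942 = 152.898261
θ=305°: crank pin P = (r cos θ, r sin θ) = (26.384516, -37.680994)
θ=305°: h = r sin θ − e = -37.680994 − 17 = -54.680994
θ=305°: x = r cos θ + √(L² − h²) = 26.384516 + 142.895028 = 169.279544

θ=103°: 140.1015
θ=286°: 152.8983
θ=305°: 169.2795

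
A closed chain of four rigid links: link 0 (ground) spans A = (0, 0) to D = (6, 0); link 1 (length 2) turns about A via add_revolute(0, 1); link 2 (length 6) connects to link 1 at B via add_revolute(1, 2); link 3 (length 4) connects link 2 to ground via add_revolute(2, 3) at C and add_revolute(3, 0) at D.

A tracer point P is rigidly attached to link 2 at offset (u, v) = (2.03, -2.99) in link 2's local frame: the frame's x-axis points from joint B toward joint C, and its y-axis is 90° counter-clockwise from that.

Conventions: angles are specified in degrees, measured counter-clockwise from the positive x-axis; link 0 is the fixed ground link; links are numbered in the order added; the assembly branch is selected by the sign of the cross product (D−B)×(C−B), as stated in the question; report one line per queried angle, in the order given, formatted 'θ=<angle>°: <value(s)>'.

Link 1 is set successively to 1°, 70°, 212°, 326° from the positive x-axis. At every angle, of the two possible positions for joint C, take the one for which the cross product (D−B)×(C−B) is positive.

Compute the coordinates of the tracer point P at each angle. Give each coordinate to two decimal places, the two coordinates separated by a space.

A=(0,0), D=(6.00,0)
θ=1°: B = A + 2.00·(cos1°, sin1°) = (1.9997, 0.0349)
θ=1°: |BD| = 4.0005
θ=1°: circle(B,6.00) ∩ circle(D,4.00): a=4.4999, h=3.9687
θ=1°:   candidates: C₊=(6.5341,3.9642) cross=15.877; C₋=(6.4648,-3.9729) cross=-15.877
θ=1°:   branch + wants cross > 0 → take C=(6.5341,3.9642) (cross=15.877)
θ=1°: ex = (C−B)/|BC| = (0.7557,0.6549); ey = (-0.6549,0.7557)
θ=1°: P = B + 2.03·ex + -2.99·ey = (5.4919,-0.8953)
θ=70°: B = A + 2.00·(cos70°, sin70°) = (0.6840, 1.8794)
θ=70°: |BD| = 5.6384
θ=70°: circle(B,6.00) ∩ circle(D,4.00): a=4.5928, h=3.8609
θ=70°:   candidates: C₊=(6.3011,3.9887) cross=21.769; C₋=(3.7272,-3.2916) cross=-21.769
θ=70°:   branch + wants cross > 0 → take C=(6.3011,3.9887) (cross=21.769)
θ=70°: ex = (C−B)/|BC| = (0.9362,0.3515); ey = (-0.3515,0.9362)
θ=70°: P = B + 2.03·ex + -2.99·ey = (3.6356,-0.2061)
θ=212°: B = A + 2.00·(cos212°, sin212°) = (-1.6961, -1.0598)
θ=212°: |BD| = 7.7687
θ=212°: circle(B,6.00) ∩ circle(D,4.00): a=5.1716, h=3.0422
θ=212°:   candidates: C₊=(3.0121,2.6594) cross=23.634; C₋=(3.8422,-3.3680) cross=-23.634
θ=212°:   branch + wants cross > 0 → take C=(3.0121,2.6594) (cross=23.634)
θ=212°: ex = (C−B)/|BC| = (0.7847,0.6199); ey = (-0.6199,0.7847)
θ=212°: P = B + 2.03·ex + -2.99·ey = (1.7503,-2.1477)
θ=326°: B = A + 2.00·(cos326°, sin326°) = (1.6581, -1.1184)
θ=326°: |BD| = 4.4836
θ=326°: circle(B,6.00) ∩ circle(D,4.00): a=4.4722, h=4.0000
θ=326°:   candidates: C₊=(4.9911,3.8707) cross=17.935; C₋=(6.9866,-3.8764) cross=-17.935
θ=326°:   branch + wants cross > 0 → take C=(4.9911,3.8707) (cross=17.935)
θ=326°: ex = (C−B)/|BC| = (0.5555,0.8315); ey = (-0.8315,0.5555)
θ=326°: P = B + 2.03·ex + -2.99·ey = (5.2720,-1.0914)

θ=1°: 5.49 -0.90
θ=70°: 3.64 -0.21
θ=212°: 1.75 -2.15
θ=326°: 5.27 -1.09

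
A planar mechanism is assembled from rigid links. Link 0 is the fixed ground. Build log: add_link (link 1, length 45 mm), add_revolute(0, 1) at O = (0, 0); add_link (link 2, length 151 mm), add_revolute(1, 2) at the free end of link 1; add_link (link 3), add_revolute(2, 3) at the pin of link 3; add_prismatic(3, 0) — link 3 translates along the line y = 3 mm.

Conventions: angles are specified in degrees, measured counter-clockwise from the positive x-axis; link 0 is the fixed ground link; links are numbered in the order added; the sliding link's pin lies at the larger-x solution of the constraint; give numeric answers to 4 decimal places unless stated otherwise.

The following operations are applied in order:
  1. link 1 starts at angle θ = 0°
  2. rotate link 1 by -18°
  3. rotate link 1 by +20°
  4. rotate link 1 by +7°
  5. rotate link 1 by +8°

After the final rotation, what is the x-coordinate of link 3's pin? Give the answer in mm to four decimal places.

geometry: r = 45 mm, L = 151 mm, e = 3 mm; θ starts at 0°
rotate link 1 by -18°: θ ← 0° -18° = -18°
rotate link 1 by +20°: θ ← -18° +20° = 2°
rotate link 1 by +7°: θ ← 2° +7° = 9°
rotate link 1 by +8°: θ ← 9° +8° = 17°
crank pin P = (r cos θ, r sin θ) = (43.033714, 13.156727)
h = r sin θ − e = 13.156727 − 3 = 10.156727
x = r cos θ + √(L² − h²) = 43.033714 + 150.658026 = 193.691740

193.6917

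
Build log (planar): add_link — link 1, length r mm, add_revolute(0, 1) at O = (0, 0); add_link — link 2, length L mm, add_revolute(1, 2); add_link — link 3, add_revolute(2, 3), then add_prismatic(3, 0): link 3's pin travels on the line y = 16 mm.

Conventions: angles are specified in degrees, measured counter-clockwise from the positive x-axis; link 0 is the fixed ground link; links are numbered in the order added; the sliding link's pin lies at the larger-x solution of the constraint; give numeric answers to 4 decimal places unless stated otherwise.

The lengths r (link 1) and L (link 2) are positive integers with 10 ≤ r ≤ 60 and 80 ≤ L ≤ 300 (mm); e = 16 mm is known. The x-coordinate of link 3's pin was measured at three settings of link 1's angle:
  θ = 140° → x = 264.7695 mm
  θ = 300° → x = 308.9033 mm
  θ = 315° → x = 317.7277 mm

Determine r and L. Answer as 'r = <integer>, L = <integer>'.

constraint per measurement: (x − r cos θ)² + (r sin θ − e)² = L²
subtracting the θ₁ and θ₂ equations cancels the r² and L² terms:
r = (x₁² − x₂²) / (2[(x₁cos θ₁ + e sin θ₁) − (x₂cos θ₂ + e sin θ₂)]) = 38.0001 → r = 38
L² = (x₁ − r cos θ₁)² + (r sin θ₁ − e)² = 86435.9739 → L = 294.0000 → L = 294
check at θ₃=315°: x = 317.7277 (printed 317.7277) ✓

r = 38, L = 294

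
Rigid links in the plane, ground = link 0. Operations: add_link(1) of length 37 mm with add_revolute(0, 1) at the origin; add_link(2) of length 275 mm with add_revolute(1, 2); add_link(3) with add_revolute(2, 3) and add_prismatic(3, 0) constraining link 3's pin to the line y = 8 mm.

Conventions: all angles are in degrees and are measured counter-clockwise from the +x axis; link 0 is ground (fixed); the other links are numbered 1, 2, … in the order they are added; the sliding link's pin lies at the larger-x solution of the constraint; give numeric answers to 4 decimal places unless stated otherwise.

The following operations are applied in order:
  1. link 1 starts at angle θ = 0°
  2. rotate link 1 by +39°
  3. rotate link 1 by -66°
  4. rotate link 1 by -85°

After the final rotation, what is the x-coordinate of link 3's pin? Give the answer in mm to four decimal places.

geometry: r = 37 mm, L = 275 mm, e = 8 mm; θ starts at 0°
rotate link 1 by +39°: θ ← 0° +39° = 39°
rotate link 1 by -66°: θ ← 39° -66° = -27°
rotate link 1 by -85°: θ ← -27° -85° = -112°
crank pin P = (r cos θ, r sin θ) = (-13.860444, -34.305803)
h = r sin θ − e = -34.305803 − 8 = -42.305803
x = r cos θ + √(L² − h²) = -13.860444 + 271.726368 = 257.865924

257.8659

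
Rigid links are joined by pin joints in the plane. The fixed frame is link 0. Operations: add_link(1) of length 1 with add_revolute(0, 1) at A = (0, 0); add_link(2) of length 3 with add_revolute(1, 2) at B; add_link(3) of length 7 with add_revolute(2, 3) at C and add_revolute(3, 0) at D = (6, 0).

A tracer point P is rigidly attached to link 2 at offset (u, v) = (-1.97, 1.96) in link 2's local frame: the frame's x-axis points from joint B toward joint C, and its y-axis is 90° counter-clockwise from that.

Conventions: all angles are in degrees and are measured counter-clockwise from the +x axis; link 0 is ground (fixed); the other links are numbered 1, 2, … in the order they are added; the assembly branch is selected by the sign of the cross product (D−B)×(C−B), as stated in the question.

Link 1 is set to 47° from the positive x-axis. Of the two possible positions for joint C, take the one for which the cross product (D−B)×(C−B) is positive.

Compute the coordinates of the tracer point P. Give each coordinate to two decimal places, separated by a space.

A=(0,0), D=(6.00,0)
B = A + 1.00·(cos47°, sin47°) = (0.6820, 0.7314)
|BD| = 5.3681
circle(B,3.00) ∩ circle(D,7.00): a=-1.0417, h=2.8133
  candidates: C₊=(0.0333,3.6604) cross=15.102; C₋=(-0.7333,-1.9138) cross=-15.102
  branch + wants cross > 0 → take C=(0.0333,3.6604) (cross=15.102)
ex = (C−B)/|BC| = (-0.2162,0.9763); ey = (-0.9763,-0.2162)
P = B + -1.97·ex + 1.96·ey = (-0.8056,-1.6159)

-0.81 -1.62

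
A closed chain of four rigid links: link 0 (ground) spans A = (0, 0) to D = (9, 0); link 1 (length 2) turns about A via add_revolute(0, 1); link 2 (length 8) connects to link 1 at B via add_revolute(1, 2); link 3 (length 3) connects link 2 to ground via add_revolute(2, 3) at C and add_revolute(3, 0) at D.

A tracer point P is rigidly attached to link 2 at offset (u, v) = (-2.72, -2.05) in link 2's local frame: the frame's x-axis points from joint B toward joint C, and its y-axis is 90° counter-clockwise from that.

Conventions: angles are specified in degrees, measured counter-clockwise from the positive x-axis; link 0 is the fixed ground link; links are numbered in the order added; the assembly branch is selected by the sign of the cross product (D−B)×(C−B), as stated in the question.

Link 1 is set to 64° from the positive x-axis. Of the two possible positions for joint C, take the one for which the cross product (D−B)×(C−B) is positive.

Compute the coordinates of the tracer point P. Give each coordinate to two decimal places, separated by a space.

A=(0,0), D=(9.00,0)
B = A + 2.00·(cos64°, sin64°) = (0.8767, 1.7976)
|BD| = 8.3198
circle(B,8.00) ∩ circle(D,3.00): a=7.4653, h=2.8757
  candidates: C₊=(8.7870,2.9924) cross=23.925; C₋=(7.5443,-2.6232) cross=-23.925
  branch + wants cross > 0 → take C=(8.7870,2.9924) (cross=23.925)
ex = (C−B)/|BC| = (0.9888,0.1494); ey = (-0.1494,0.9888)
P = B + -2.72·ex + -2.05·ey = (-1.5066,-0.6357)

-1.51 -0.64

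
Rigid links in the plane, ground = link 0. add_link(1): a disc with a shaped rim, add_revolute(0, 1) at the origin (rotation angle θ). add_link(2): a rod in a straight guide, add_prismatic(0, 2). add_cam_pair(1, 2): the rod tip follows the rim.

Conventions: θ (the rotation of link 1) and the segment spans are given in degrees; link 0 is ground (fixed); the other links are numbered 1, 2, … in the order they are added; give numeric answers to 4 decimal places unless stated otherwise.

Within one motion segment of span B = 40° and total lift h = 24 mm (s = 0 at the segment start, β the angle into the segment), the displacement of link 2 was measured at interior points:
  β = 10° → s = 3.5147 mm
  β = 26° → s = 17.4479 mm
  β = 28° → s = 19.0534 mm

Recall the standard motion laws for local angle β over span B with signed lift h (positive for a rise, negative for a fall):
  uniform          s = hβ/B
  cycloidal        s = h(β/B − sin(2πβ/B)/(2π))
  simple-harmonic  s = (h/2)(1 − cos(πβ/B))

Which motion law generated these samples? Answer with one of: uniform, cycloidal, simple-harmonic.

candidates at β/B = r: uniform s = h·r (linear in β); cycloidal s = h·(r − sin(2πr)/(2π)); simple-harmonic s = (h/2)(1 − cos(πr))
β=10°: printed 3.5147 | uniform 6.0000, cycloidal 2.1803, simple-harmonic 3.5147
β=26°: printed 17.4479 | uniform 15.6000, cycloidal 18.6902, simple-harmonic 17.4479
β=28°: printed 19.0534 | uniform 16.8000, cycloidal 20.4328, simple-harmonic 19.0534
only one law matches every sample → simple-harmonic

simple-harmonic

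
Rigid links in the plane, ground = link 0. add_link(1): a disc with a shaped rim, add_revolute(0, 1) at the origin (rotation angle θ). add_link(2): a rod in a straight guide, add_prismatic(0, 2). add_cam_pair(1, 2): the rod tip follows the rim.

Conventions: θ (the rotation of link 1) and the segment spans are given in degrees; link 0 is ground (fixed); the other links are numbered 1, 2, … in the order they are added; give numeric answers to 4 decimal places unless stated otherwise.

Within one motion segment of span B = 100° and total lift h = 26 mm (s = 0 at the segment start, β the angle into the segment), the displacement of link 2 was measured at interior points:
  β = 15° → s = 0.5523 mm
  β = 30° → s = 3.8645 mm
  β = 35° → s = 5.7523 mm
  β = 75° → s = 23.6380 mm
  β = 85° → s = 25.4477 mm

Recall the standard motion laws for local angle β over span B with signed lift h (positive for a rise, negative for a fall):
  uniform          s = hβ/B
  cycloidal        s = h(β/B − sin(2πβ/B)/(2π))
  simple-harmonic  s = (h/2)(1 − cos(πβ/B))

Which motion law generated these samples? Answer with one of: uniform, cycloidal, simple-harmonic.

candidates at β/B = r: uniform s = h·r (linear in β); cycloidal s = h·(r − sin(2πr)/(2π)); simple-harmonic s = (h/2)(1 − cos(πr))
β=15°: printed 0.5523 | uniform 3.9000, cycloidal 0.5523, simple-harmonic 1.4169
β=30°: printed 3.8645 | uniform 7.8000, cycloidal 3.8645, simple-harmonic 5.3588
β=35°: printed 5.7523 | uniform 9.1000, cycloidal 5.7523, simple-harmonic 7.0981
β=75°: printed 23.6380 | uniform 19.5000, cycloidal 23.6380, simple-harmonic 22.1924
β=85°: printed 25.4477 | uniform 22.1000, cycloidal 25.4477, simple-harmonic 24.5831
only one law matches every sample → cycloidal

cycloidal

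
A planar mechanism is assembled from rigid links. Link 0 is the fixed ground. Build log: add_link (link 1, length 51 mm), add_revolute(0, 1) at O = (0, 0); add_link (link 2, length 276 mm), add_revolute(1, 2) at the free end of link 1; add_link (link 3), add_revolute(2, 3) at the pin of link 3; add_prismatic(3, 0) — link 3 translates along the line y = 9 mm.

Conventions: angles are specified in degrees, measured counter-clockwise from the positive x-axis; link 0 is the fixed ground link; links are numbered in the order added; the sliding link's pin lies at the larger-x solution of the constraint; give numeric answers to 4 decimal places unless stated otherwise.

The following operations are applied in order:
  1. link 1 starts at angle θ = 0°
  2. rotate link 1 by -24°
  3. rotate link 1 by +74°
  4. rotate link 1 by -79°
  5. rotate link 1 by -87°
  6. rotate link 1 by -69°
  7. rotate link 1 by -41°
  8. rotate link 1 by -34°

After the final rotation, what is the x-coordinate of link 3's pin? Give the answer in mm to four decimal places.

geometry: r = 51 mm, L = 276 mm, e = 9 mm; θ starts at 0°
rotate link 1 by -24°: θ ← 0° -24° = -24°
rotate link 1 by +74°: θ ← -24° +74° = 50°
rotate link 1 by -79°: θ ← 50° -79° = -29°
rotate link 1 by -87°: θ ← -29° -87° = -116°
rotate link 1 by -69°: θ ← -116° -69° = -185°
rotate link 1 by -41°: θ ← -185° -41° = -226°
rotate link 1 by -34°: θ ← -226° -34° = -260°
crank pin P = (r cos θ, r sin θ) = (-8.856057, 50.225195)
h = r sin θ − e = 50.225195 − 9 = 41.225195
x = r cos θ + √(L² − h²) = -8.856057 + 272.903799 = 264.047741

264.0477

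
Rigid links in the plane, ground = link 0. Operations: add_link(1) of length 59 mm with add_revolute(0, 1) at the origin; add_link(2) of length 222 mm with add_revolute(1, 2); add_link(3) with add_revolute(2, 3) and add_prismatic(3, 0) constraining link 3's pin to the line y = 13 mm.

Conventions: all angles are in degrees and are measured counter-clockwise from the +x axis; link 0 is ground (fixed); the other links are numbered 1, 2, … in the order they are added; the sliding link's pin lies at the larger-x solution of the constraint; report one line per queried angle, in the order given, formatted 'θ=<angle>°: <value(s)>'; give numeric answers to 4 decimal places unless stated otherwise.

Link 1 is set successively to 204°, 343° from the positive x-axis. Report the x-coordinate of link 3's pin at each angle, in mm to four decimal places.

geometry: r = 59 mm, L = 222 mm, e = 13 mm
θ=204°: crank pin P = (r cos θ, r sin θ) = (-53.899182, -23.997462)
θ=204°: h = r sin θ − e = -23.997462 − 13 = -36.997462
θ=204°: x = r cos θ + √(L² − h²) = -53.899182 + 218.895381 = 164.996199
θ=343°: crank pin P = (r cos θ, r sin θ) = (56.421981, -17.249931)
θ=343°: h = r sin θ − e = -17.249931 − 13 = -30.249931
θ=343°: x = r cos θ + √(L² − h²) = 56.421981 + 219.929402 = 276.351382

θ=204°: 164.9962
θ=343°: 276.3514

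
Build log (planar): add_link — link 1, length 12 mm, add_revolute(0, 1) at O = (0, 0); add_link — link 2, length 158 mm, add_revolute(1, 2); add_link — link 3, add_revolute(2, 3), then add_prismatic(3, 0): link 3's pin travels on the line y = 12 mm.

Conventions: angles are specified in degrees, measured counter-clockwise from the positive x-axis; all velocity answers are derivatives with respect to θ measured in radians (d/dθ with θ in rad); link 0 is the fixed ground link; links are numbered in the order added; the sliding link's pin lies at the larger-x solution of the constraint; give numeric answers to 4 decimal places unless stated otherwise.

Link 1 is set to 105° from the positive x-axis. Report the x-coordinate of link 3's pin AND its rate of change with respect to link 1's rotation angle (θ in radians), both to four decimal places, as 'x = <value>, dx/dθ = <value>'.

geometry: r = 12 mm, L = 158 mm, e = 12 mm
crank pin P = (r cos θ, r sin θ) = (-3.105829, 11.591110)
h = r sin θ − e = 11.591110 − 12 = -0.408890
x = r cos θ + √(L² − h²) = -3.105829 + 157.999471 = 154.893642
dx/dθ = −r sin θ − h·r cos θ/√(L² − h²) (θ in radians; h = -0.408890) = -11.599148

x = 154.8936, dx/dθ = -11.5991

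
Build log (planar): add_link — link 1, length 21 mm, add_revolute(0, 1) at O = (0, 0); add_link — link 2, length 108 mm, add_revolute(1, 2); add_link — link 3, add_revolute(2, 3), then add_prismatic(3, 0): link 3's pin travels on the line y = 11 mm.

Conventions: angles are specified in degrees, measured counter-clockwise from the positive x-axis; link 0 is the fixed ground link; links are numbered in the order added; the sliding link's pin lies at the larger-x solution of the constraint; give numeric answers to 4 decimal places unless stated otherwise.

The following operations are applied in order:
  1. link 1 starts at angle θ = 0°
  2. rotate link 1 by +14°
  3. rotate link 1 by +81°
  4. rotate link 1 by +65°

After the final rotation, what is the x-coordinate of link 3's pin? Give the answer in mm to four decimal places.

geometry: r = 21 mm, L = 108 mm, e = 11 mm; θ starts at 0°
rotate link 1 by +14°: θ ← 0° +14° = 14°
rotate link 1 by +81°: θ ← 14° +81° = 95°
rotate link 1 by +65°: θ ← 95° +65° = 160°
crank pin P = (r cos θ, r sin θ) = (-19.733545, 7.182423)
h = r sin θ − e = 7.182423 − 11 = -3.817577
x = r cos θ + √(L² − h²) = -19.733545 + 107.932507 = 88.198962

88.1990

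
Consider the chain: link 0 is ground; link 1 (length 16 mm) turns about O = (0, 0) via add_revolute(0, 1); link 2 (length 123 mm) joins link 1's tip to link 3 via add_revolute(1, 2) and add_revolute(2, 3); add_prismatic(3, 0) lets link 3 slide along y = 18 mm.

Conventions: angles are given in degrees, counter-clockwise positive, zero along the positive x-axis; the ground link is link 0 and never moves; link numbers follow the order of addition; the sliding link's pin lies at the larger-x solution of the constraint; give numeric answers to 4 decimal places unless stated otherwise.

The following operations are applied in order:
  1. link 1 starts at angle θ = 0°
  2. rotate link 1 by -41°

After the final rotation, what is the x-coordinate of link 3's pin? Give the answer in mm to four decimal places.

geometry: r = 16 mm, L = 123 mm, e = 18 mm; θ starts at 0°
rotate link 1 by -41°: θ ← 0° -41° = -41°
crank pin P = (r cos θ, r sin θ) = (12.075353, -10.496944)
h = r sin θ − e = -10.496944 − 18 = -28.496944
x = r cos θ + √(L² − h²) = 12.075353 + 119.653350 = 131.728703

131.7287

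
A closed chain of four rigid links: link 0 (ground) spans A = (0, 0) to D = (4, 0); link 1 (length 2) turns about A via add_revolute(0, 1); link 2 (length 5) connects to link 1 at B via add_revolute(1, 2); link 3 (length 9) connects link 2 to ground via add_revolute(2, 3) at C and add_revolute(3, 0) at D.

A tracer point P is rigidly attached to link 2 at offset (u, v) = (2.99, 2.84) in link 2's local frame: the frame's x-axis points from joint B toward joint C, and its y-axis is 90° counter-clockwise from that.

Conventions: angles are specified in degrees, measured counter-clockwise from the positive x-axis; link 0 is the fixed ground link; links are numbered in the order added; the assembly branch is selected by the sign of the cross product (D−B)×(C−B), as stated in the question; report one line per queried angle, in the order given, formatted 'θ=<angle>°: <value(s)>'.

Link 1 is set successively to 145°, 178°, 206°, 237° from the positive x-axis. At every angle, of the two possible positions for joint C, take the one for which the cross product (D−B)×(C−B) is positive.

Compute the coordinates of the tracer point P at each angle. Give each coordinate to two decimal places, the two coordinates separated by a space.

A=(0,0), D=(4.00,0)
θ=145°: B = A + 2.00·(cos145°, sin145°) = (-1.6383, 1.1472)
θ=145°: |BD| = 5.7538
θ=145°: circle(B,5.00) ∩ circle(D,9.00): a=-1.9894, h=4.5872
θ=145°:   candidates: C₊=(-2.6732,6.0389) cross=26.394; C₋=(-4.5023,-2.9513) cross=-26.394
θ=145°:   branch + wants cross > 0 → take C=(-2.6732,6.0389) (cross=26.394)
θ=145°: ex = (C−B)/|BC| = (-0.2070,0.9783); ey = (-0.9783,-0.2070)
θ=145°: P = B + 2.99·ex + 2.84·ey = (-5.0357,3.4846)
θ=178°: B = A + 2.00·(cos178°, sin178°) = (-1.9988, 0.0698)
θ=178°: |BD| = 5.9992
θ=178°: circle(B,5.00) ∩ circle(D,9.00): a=-1.6677, h=4.7137
θ=178°:   candidates: C₊=(-3.6115,4.8026) cross=28.278; C₋=(-3.7212,-4.6242) cross=-28.278
θ=178°:   branch + wants cross > 0 → take C=(-3.6115,4.8026) (cross=28.278)
θ=178°: ex = (C−B)/|BC| = (-0.3225,0.9466); ey = (-0.9466,-0.3225)
θ=178°: P = B + 2.99·ex + 2.84·ey = (-5.6514,1.9839)
θ=206°: B = A + 2.00·(cos206°, sin206°) = (-1.7976, -0.8767)
θ=206°: |BD| = 5.8635
θ=206°: circle(B,5.00) ∩ circle(D,9.00): a=-1.8435, h=4.6477
θ=206°:   candidates: C₊=(-4.3154,3.4431) cross=27.252; C₋=(-2.9255,-5.7479) cross=-27.252
θ=206°:   branch + wants cross > 0 → take C=(-4.3154,3.4431) (cross=27.252)
θ=206°: ex = (C−B)/|BC| = (-0.5036,0.8640); ey = (-0.8640,-0.5036)
θ=206°: P = B + 2.99·ex + 2.84·ey = (-5.7569,0.2764)
θ=237°: B = A + 2.00·(cos237°, sin237°) = (-1.0893, -1.6773)
θ=237°: |BD| = 5.3586
θ=237°: circle(B,5.00) ∩ circle(D,9.00): a=-2.5460, h=4.3032
θ=237°:   candidates: C₊=(-4.8543,1.6127) cross=23.059; C₋=(-2.1603,-6.5613) cross=-23.059
θ=237°:   branch + wants cross > 0 → take C=(-4.8543,1.6127) (cross=23.059)
θ=237°: ex = (C−B)/|BC| = (-0.7530,0.6580); ey = (-0.6580,-0.7530)
θ=237°: P = B + 2.99·ex + 2.84·ey = (-5.2095,-1.8484)

θ=145°: -5.04 3.48
θ=178°: -5.65 1.98
θ=206°: -5.76 0.28
θ=237°: -5.21 -1.85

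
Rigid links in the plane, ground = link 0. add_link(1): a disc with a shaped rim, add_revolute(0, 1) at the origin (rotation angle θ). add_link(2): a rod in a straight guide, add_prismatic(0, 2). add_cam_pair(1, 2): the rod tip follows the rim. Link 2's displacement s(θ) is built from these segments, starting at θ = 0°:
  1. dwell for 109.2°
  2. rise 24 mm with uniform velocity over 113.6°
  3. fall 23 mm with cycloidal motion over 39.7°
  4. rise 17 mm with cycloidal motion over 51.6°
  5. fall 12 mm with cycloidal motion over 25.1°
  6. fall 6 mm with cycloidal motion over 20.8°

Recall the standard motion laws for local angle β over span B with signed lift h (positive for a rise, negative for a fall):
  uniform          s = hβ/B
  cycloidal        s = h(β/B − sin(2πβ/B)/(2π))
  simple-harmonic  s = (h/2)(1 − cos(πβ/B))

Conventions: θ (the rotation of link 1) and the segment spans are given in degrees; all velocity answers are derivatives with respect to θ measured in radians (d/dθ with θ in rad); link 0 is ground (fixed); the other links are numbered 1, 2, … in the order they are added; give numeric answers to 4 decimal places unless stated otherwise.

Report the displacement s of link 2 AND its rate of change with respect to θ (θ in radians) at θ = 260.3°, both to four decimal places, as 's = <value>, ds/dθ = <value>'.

segment 1 (0° to 109.2°, dwell): s unchanged at 0.0000
segment 2 (109.2° to 222.8°, uniform, h = 24) is passed completely: s = 0.0000 + (24) = 24.0000
θ = 260.3° falls in segment 3 (222.8° to 262.5°, cycloidal, h = -23): β = 260.3 − 222.8 = 37.5°, B = 39.7°; Δs = -23·(0.9446 − sin(2π·0.9446)/(2π)) = -22.9744; s = 24.0000 − 22.9744 = 1.0256
velocity in seg [222.8°–262.5°] (cycloidal), θ in radians: β = 37.5° = 0.6545 rad, B = 39.7° = 0.6929 rad; ds/dθ = (h/B)(1 − cos(2πβ/B)) = ((-23)/0.6929)(1 − cos(2π·0.9446)) = -1.991875 mm/rad

s = 1.0256, ds/dθ = -1.9919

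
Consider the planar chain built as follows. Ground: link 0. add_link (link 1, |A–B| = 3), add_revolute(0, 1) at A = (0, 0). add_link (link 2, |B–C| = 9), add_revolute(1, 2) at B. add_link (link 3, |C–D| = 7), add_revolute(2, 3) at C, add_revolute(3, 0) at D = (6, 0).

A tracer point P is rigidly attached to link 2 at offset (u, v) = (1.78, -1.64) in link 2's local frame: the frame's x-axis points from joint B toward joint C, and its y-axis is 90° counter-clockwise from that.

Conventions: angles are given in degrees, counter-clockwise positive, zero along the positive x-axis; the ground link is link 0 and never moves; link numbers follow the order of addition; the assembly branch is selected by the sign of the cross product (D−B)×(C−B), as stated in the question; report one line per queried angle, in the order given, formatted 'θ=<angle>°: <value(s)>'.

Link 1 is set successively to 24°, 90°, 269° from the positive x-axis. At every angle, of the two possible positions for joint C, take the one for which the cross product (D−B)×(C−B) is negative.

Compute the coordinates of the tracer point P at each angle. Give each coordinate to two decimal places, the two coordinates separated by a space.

A=(0,0), D=(6.00,0)
θ=24°: B = A + 3.00·(cos24°, sin24°) = (2.7406, 1.2202)
θ=24°: |BD| = 3.4803
θ=24°: circle(B,9.00) ∩ circle(D,7.00): a=6.3375, h=6.3903
θ=24°:   candidates: C₊=(10.9163,4.9830) cross=22.240; C₋=(6.4353,-6.9865) cross=-22.240
θ=24°:   branch - wants cross < 0 → take C=(6.4353,-6.9865) (cross=-22.240)
θ=24°: ex = (C−B)/|BC| = (0.4105,-0.9119); ey = (0.9119,0.4105)
θ=24°: P = B + 1.78·ex + -1.64·ey = (1.9759,-1.0761)
θ=90°: B = A + 3.00·(cos90°, sin90°) = (0.0000, 3.0000)
θ=90°: |BD| = 6.7082
θ=90°: circle(B,9.00) ∩ circle(D,7.00): a=5.7392, h=6.9326
θ=90°:   candidates: C₊=(8.2337,6.6341) cross=46.505; C₋=(2.0330,-5.7674) cross=-46.505
θ=90°:   branch - wants cross < 0 → take C=(2.0330,-5.7674) (cross=-46.505)
θ=90°: ex = (C−B)/|BC| = (0.2259,-0.9742); ey = (0.9742,0.2259)
θ=90°: P = B + 1.78·ex + -1.64·ey = (-1.1955,0.8956)
θ=269°: B = A + 3.00·(cos269°, sin269°) = (-0.0524, -2.9995)
θ=269°: |BD| = 6.7549
θ=269°: circle(B,9.00) ∩ circle(D,7.00): a=5.7461, h=6.9269
θ=269°:   candidates: C₊=(2.0202,5.7586) cross=46.791; C₋=(8.1721,-6.6545) cross=-46.791
θ=269°:   branch - wants cross < 0 → take C=(8.1721,-6.6545) (cross=-46.791)
θ=269°: ex = (C−B)/|BC| = (0.9138,-0.4061); ey = (0.4061,0.9138)
θ=269°: P = B + 1.78·ex + -1.64·ey = (0.9082,-5.2211)

θ=24°: 1.98 -1.08
θ=90°: -1.20 0.90
θ=269°: 0.91 -5.22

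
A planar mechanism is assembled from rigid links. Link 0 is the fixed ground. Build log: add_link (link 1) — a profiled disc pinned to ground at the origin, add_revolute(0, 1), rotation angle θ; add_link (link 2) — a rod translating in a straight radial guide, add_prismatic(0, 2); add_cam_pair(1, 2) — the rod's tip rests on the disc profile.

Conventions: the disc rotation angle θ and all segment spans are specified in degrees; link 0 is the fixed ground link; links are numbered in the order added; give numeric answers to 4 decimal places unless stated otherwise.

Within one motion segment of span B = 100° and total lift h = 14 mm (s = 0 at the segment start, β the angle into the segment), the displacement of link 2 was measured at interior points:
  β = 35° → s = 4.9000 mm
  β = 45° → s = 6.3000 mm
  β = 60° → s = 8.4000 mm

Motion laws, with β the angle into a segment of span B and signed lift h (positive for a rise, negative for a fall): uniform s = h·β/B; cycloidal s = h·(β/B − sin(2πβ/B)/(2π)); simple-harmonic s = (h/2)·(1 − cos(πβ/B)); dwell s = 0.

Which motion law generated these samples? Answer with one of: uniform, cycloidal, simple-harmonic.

candidates at β/B = r: uniform s = h·r (linear in β); cycloidal s = h·(r − sin(2πr)/(2π)); simple-harmonic s = (h/2)(1 − cos(πr))
β=35°: printed 4.9000 | uniform 4.9000, cycloidal 3.0974, simple-harmonic 3.8221
β=45°: printed 6.3000 | uniform 6.3000, cycloidal 5.6115, simple-harmonic 5.9050
β=60°: printed 8.4000 | uniform 8.4000, cycloidal 9.7097, simple-harmonic 9.1631
only one law matches every sample → uniform

uniform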